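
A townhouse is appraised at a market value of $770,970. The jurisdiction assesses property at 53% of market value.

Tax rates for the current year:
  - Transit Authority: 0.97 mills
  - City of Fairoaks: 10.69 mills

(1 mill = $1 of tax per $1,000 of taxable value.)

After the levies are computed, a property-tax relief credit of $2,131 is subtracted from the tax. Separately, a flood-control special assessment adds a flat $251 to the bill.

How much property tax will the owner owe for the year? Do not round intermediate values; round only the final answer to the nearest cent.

$2,884.44

Assessed value = $770,970 × 0.53 = $408,614.1
Transit Authority: $408,614.1 × 0.00097 = $396.355677
City of Fairoaks: $408,614.1 × 0.01069 = $4,368.084729
Levies subtotal = $4,764.440406
After credit = $4,764.440406 − $2,131 = $2,633.440406
Total = $2,633.440406 + $251 = $2,884.440406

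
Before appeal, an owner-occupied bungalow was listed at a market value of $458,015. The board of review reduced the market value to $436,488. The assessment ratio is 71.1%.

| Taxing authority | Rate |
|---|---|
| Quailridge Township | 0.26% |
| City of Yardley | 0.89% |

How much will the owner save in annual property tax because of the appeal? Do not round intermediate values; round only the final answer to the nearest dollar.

$176

Old assessed value = $458,015 × 0.711 = $325,648.665
New assessed value = $436,488 × 0.711 = $310,342.968
Combined rate = 0.0026 + 0.0089 = 0.0115
Old tax = $325,648.665 × 0.0115 = $3,744.9596475
New tax = $310,342.968 × 0.0115 = $3,568.944132
Reduction = $3,744.9596475 − $3,568.944132 = $176.0155155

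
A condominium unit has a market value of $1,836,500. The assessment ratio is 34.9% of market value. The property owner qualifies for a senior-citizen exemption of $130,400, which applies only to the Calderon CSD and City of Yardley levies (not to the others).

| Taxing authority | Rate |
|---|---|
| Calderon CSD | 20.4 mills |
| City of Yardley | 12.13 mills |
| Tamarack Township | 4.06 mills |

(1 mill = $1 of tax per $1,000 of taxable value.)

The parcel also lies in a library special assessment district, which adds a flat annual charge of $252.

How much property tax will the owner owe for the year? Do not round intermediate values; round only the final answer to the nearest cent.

Assessed value = $1,836,500 × 0.349 = $640,938.5
Calderon CSD: ($640,938.5 − $130,400) × 0.0204 = $510,538.5 × 0.0204 = $10,414.9854
City of Yardley: ($640,938.5 − $130,400) × 0.01213 = $510,538.5 × 0.01213 = $6,192.832005
Tamarack Township: $640,938.5 × 0.00406 = $2,602.21031
Levies subtotal = $19,210.027715
Total = $19,210.027715 + $252 = $19,462.027715

$19,462.03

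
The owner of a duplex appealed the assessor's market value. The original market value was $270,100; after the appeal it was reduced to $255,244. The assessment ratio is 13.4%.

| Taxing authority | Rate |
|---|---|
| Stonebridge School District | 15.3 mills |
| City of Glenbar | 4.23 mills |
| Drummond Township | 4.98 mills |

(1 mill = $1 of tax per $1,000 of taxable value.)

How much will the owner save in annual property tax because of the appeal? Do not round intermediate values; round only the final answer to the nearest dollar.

Old assessed value = $270,100 × 0.134 = $36,193.4
New assessed value = $255,244 × 0.134 = $34,202.696
Combined rate = 0.0153 + 0.00423 + 0.00498 = 0.02451
Old tax = $36,193.4 × 0.02451 = $887.100234
New tax = $34,202.696 × 0.02451 = $838.30807896
Reduction = $887.100234 − $838.30807896 = $48.79215504

$49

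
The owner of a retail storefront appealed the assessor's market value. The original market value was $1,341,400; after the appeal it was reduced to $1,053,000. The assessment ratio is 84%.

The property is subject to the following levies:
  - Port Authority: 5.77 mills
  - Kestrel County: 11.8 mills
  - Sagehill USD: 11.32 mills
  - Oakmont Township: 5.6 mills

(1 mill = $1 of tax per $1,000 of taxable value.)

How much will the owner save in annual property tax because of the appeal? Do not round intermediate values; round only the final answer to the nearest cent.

$8,355.41

Old assessed value = $1,341,400 × 0.84 = $1,126,776
New assessed value = $1,053,000 × 0.84 = $884,520
Combined rate = 0.00577 + 0.0118 + 0.01132 + 0.0056 = 0.03449
Old tax = $1,126,776 × 0.03449 = $38,862.50424
New tax = $884,520 × 0.03449 = $30,507.0948
Reduction = $38,862.50424 − $30,507.0948 = $8,355.40944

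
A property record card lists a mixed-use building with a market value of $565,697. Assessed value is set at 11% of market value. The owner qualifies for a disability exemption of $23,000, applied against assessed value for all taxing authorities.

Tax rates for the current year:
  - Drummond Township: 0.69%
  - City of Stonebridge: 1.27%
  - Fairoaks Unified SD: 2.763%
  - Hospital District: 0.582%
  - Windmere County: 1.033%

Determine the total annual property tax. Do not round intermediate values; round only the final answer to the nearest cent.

Assessed value = $565,697 × 0.11 = $62,226.67
Taxable value = $62,226.67 − $23,000 = $39,226.67
Drummond Township: $39,226.67 × 0.0069 = $270.664023
City of Stonebridge: $39,226.67 × 0.0127 = $498.178709
Fairoaks Unified SD: $39,226.67 × 0.02763 = $1,083.8328921
Hospital District: $39,226.67 × 0.00582 = $228.2992194
Windmere County: $39,226.67 × 0.01033 = $405.2115011
Total = $270.664023 + $498.178709 + $1,083.8328921 + $228.2992194 + $405.2115011 = $2,486.1863446

$2,486.19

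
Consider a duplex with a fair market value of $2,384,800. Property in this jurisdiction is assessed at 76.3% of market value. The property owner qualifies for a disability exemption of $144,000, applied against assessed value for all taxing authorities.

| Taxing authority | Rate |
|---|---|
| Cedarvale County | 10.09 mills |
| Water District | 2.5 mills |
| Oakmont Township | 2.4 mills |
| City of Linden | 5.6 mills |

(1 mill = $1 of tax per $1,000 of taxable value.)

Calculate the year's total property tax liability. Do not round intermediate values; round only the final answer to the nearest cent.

$34,500.65

Assessed value = $2,384,800 × 0.763 = $1,819,602.4
Taxable value = $1,819,602.4 − $144,000 = $1,675,602.4
Cedarvale County: $1,675,602.4 × 0.01009 = $16,906.828216
Water District: $1,675,602.4 × 0.0025 = $4,189.006
Oakmont Township: $1,675,602.4 × 0.0024 = $4,021.44576
City of Linden: $1,675,602.4 × 0.0056 = $9,383.37344
Total = $16,906.828216 + $4,189.006 + $4,021.44576 + $9,383.37344 = $34,500.653416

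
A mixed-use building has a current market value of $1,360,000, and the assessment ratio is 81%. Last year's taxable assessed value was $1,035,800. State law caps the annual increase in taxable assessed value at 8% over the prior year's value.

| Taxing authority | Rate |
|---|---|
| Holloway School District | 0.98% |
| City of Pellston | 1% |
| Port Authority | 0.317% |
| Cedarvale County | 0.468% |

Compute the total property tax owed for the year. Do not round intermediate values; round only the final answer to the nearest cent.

Uncapped assessed value = $1,360,000 × 0.81 = $1,101,600
Cap limit = $1,035,800 × 1.08 = $1,118,664
Taxable assessed value = min($1,101,600, $1,118,664) = $1,101,600 (cap does not bind)
Holloway School District: $1,101,600 × 0.0098 = $10,795.68
City of Pellston: $1,101,600 × 0.01 = $11,016
Port Authority: $1,101,600 × 0.00317 = $3,492.072
Cedarvale County: $1,101,600 × 0.00468 = $5,155.488
Total = $30,459.24

$30,459.24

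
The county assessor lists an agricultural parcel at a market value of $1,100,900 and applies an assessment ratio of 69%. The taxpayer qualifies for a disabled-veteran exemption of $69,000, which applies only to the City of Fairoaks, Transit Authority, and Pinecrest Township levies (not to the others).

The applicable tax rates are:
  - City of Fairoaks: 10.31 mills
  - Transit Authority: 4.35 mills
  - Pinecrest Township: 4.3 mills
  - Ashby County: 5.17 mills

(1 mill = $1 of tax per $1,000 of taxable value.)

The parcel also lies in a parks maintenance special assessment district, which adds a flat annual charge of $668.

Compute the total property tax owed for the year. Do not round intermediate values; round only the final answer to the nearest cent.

Assessed value = $1,100,900 × 0.69 = $759,621
City of Fairoaks: ($759,621 − $69,000) × 0.01031 = $690,621 × 0.01031 = $7,120.30251
Transit Authority: ($759,621 − $69,000) × 0.00435 = $690,621 × 0.00435 = $3,004.20135
Pinecrest Township: ($759,621 − $69,000) × 0.0043 = $690,621 × 0.0043 = $2,969.6703
Ashby County: $759,621 × 0.00517 = $3,927.24057
Levies subtotal = $17,021.41473
Total = $17,021.41473 + $668 = $17,689.41473

$17,689.41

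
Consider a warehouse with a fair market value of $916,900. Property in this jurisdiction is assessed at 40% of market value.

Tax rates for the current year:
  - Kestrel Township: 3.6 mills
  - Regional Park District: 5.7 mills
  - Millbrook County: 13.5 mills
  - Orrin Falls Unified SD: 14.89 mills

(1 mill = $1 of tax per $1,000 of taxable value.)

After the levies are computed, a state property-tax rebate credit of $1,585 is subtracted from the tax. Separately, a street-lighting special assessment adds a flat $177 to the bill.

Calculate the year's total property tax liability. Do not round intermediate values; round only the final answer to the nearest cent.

Assessed value = $916,900 × 0.4 = $366,760
Kestrel Township: $366,760 × 0.0036 = $1,320.336
Regional Park District: $366,760 × 0.0057 = $2,090.532
Millbrook County: $366,760 × 0.0135 = $4,951.26
Orrin Falls Unified SD: $366,760 × 0.01489 = $5,461.0564
Levies subtotal = $13,823.1844
After credit = $13,823.1844 − $1,585 = $12,238.1844
Total = $12,238.1844 + $177 = $12,415.1844

$12,415.18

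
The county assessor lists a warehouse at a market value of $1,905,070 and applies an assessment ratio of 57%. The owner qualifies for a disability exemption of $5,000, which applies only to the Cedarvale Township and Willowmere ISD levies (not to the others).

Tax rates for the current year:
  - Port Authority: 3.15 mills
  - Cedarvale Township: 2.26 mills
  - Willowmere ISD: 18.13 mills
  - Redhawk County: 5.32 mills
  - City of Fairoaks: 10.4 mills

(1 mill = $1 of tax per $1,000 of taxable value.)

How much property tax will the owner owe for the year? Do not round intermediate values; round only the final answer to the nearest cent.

$42,530.09

Assessed value = $1,905,070 × 0.57 = $1,085,889.9
Port Authority: $1,085,889.9 × 0.00315 = $3,420.553185
Cedarvale Township: ($1,085,889.9 − $5,000) × 0.00226 = $1,080,889.9 × 0.00226 = $2,442.811174
Willowmere ISD: ($1,085,889.9 − $5,000) × 0.01813 = $1,080,889.9 × 0.01813 = $19,596.533887
Redhawk County: $1,085,889.9 × 0.00532 = $5,776.934268
City of Fairoaks: $1,085,889.9 × 0.0104 = $11,293.25496
Total = $42,530.087474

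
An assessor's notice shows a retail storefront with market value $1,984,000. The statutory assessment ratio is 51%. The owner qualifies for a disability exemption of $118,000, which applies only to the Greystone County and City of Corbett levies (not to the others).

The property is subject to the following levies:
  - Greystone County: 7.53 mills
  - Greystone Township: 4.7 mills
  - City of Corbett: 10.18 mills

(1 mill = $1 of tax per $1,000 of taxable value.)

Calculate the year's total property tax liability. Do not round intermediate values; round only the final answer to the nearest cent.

$20,585.55

Assessed value = $1,984,000 × 0.51 = $1,011,840
Greystone County: ($1,011,840 − $118,000) × 0.00753 = $893,840 × 0.00753 = $6,730.6152
Greystone Township: $1,011,840 × 0.0047 = $4,755.648
City of Corbett: ($1,011,840 − $118,000) × 0.01018 = $893,840 × 0.01018 = $9,099.2912
Total = $20,585.5544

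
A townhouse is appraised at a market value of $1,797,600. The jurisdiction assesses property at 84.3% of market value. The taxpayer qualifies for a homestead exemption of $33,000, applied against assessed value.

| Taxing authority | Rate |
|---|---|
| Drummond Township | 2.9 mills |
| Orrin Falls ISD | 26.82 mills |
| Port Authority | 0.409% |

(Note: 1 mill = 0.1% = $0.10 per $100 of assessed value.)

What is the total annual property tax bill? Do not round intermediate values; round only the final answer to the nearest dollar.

$50,119

Assessed value = $1,797,600 × 0.843 = $1,515,376.8
Taxable value = $1,515,376.8 − $33,000 = $1,482,376.8
Drummond Township: $1,482,376.8 × 0.0029 = $4,298.89272
Orrin Falls ISD: $1,482,376.8 × 0.02682 = $39,757.345776
Port Authority: $1,482,376.8 × 0.00409 = $6,062.921112
Total = $50,119.159608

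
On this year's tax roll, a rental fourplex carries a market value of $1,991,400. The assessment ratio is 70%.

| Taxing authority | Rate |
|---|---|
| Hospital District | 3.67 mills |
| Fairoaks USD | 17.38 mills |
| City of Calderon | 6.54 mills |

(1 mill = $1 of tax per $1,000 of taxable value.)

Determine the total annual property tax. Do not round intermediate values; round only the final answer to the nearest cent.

$38,459.91

Assessed value = $1,991,400 × 0.7 = $1,393,980
Hospital District: $1,393,980 × 0.00367 = $5,115.9066
Fairoaks USD: $1,393,980 × 0.01738 = $24,227.3724
City of Calderon: $1,393,980 × 0.00654 = $9,116.6292
Total = $5,115.9066 + $24,227.3724 + $9,116.6292 = $38,459.9082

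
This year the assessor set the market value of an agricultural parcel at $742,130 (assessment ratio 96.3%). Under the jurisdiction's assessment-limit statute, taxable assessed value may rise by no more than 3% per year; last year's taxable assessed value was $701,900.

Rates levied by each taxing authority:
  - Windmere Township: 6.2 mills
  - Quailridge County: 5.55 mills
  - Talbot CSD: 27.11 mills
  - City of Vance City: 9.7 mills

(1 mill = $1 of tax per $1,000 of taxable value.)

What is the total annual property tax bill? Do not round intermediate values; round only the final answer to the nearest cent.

$34,704.43

Uncapped assessed value = $742,130 × 0.963 = $714,671.19
Cap limit = $701,900 × 1.03 = $722,957
Taxable assessed value = min($714,671.19, $722,957) = $714,671.19 (cap does not bind)
Windmere Township: $714,671.19 × 0.0062 = $4,430.961378
Quailridge County: $714,671.19 × 0.00555 = $3,966.4251045
Talbot CSD: $714,671.19 × 0.02711 = $19,374.7359609
City of Vance City: $714,671.19 × 0.0097 = $6,932.310543
Total = $34,704.4329864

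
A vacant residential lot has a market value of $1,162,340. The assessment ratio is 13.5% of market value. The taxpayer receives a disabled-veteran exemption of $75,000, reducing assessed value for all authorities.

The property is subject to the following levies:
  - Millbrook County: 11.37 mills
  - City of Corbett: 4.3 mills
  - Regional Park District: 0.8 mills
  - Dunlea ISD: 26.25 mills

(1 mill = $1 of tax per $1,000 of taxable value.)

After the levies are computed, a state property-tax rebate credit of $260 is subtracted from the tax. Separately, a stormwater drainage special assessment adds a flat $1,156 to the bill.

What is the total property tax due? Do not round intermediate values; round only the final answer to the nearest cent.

Assessed value = $1,162,340 × 0.135 = $156,915.9
Taxable value = $156,915.9 − $75,000 = $81,915.9
Millbrook County: $81,915.9 × 0.01137 = $931.383783
City of Corbett: $81,915.9 × 0.0043 = $352.23837
Regional Park District: $81,915.9 × 0.0008 = $65.53272
Dunlea ISD: $81,915.9 × 0.02625 = $2,150.292375
Levies subtotal = $3,499.447248
After credit = $3,499.447248 − $260 = $3,239.447248
Total = $3,239.447248 + $1,156 = $4,395.447248

$4,395.45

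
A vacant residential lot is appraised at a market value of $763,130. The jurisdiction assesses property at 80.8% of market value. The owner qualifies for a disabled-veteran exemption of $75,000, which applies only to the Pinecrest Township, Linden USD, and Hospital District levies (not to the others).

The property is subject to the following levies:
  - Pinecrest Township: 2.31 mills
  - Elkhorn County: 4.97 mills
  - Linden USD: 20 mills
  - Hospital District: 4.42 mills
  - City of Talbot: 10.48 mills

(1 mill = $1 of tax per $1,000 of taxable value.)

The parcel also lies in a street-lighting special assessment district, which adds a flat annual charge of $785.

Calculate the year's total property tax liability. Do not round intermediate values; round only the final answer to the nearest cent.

$24,788.82

Assessed value = $763,130 × 0.808 = $616,609.04
Pinecrest Township: ($616,609.04 − $75,000) × 0.00231 = $541,609.04 × 0.00231 = $1,251.1168824
Elkhorn County: $616,609.04 × 0.00497 = $3,064.5469288
Linden USD: ($616,609.04 − $75,000) × 0.02 = $541,609.04 × 0.02 = $10,832.1808
Hospital District: ($616,609.04 − $75,000) × 0.00442 = $541,609.04 × 0.00442 = $2,393.9119568
City of Talbot: $616,609.04 × 0.01048 = $6,462.0627392
Levies subtotal = $24,003.8193072
Total = $24,003.8193072 + $785 = $24,788.8193072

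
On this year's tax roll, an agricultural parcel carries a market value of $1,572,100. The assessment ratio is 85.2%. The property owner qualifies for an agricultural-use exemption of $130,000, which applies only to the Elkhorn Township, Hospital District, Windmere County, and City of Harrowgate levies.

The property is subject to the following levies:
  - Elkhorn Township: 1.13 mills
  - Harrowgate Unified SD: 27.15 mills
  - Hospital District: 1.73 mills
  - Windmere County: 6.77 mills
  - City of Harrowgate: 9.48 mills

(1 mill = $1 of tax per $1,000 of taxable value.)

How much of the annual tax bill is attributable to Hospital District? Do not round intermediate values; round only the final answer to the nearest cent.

Assessed value = $1,572,100 × 0.852 = $1,339,429.2
Hospital District taxable value = $1,339,429.2 − $130,000 = $1,209,429.2
Hospital District levy = $1,209,429.2 × 0.00173 = $2,092.312516

$2,092.31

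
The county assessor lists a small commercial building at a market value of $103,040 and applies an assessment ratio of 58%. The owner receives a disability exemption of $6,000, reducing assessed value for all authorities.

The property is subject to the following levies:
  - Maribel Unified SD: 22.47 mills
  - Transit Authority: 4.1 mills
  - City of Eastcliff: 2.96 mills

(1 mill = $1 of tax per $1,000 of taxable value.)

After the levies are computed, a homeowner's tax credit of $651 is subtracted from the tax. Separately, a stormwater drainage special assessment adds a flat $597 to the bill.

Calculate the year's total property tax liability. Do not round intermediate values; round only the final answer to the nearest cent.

$1,533.63

Assessed value = $103,040 × 0.58 = $59,763.2
Taxable value = $59,763.2 − $6,000 = $53,763.2
Maribel Unified SD: $53,763.2 × 0.02247 = $1,208.059104
Transit Authority: $53,763.2 × 0.0041 = $220.42912
City of Eastcliff: $53,763.2 × 0.00296 = $159.139072
Levies subtotal = $1,587.627296
After credit = $1,587.627296 − $651 = $936.627296
Total = $936.627296 + $597 = $1,533.627296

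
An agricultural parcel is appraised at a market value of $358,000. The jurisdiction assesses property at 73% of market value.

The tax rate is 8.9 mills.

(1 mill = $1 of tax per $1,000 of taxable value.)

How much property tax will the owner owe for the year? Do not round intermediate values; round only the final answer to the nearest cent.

$2,325.93

Assessed value = $358,000 × 0.73 = $261,340
Tax = $261,340 × 0.0089 = $2,325.926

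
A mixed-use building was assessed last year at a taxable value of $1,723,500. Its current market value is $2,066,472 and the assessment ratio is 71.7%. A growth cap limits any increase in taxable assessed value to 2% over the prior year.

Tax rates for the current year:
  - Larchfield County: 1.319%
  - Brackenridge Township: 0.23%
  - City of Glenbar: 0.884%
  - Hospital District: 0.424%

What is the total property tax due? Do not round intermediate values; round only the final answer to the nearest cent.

$42,331.04

Uncapped assessed value = $2,066,472 × 0.717 = $1,481,660.424
Cap limit = $1,723,500 × 1.02 = $1,757,970
Taxable assessed value = min($1,481,660.424, $1,757,970) = $1,481,660.424 (cap does not bind)
Larchfield County: $1,481,660.424 × 0.01319 = $19,543.10099256
Brackenridge Township: $1,481,660.424 × 0.0023 = $3,407.8189752
City of Glenbar: $1,481,660.424 × 0.00884 = $13,097.87814816
Hospital District: $1,481,660.424 × 0.00424 = $6,282.24019776
Total = $42,331.03831368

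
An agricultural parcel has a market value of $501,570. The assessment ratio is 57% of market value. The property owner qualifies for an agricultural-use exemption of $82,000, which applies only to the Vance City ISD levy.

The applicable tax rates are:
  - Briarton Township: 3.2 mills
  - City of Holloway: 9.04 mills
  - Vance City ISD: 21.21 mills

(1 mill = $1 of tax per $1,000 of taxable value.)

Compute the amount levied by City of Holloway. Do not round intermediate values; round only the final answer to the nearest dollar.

Assessed value = $501,570 × 0.57 = $285,894.9
City of Holloway taxable value = $285,894.9 (exemption does not apply)
City of Holloway levy = $285,894.9 × 0.00904 = $2,584.489896

$2,584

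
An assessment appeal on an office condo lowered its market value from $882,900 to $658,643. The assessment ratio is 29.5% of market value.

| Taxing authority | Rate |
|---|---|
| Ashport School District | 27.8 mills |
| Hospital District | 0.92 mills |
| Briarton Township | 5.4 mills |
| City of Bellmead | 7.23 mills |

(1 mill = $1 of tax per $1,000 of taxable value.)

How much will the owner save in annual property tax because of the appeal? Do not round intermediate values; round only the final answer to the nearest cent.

Old assessed value = $882,900 × 0.295 = $260,455.5
New assessed value = $658,643 × 0.295 = $194,299.685
Combined rate = 0.0278 + 0.00092 + 0.0054 + 0.00723 = 0.04135
Old tax = $260,455.5 × 0.04135 = $10,769.834925
New tax = $194,299.685 × 0.04135 = $8,034.29197475
Reduction = $10,769.834925 − $8,034.29197475 = $2,735.54295025

$2,735.54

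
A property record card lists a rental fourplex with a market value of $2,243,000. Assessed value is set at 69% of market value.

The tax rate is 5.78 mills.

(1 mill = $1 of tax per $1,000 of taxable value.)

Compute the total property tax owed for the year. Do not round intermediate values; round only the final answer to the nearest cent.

$8,945.53

Assessed value = $2,243,000 × 0.69 = $1,547,670
Tax = $1,547,670 × 0.00578 = $8,945.5326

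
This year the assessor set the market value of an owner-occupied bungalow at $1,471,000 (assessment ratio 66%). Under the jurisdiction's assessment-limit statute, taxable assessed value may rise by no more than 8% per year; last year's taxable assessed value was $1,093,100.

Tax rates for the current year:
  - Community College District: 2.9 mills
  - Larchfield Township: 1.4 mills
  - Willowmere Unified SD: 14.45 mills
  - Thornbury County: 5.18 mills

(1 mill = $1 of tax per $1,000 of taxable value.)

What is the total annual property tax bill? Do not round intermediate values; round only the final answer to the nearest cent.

Uncapped assessed value = $1,471,000 × 0.66 = $970,860
Cap limit = $1,093,100 × 1.08 = $1,180,548
Taxable assessed value = min($970,860, $1,180,548) = $970,860 (cap does not bind)
Community College District: $970,860 × 0.0029 = $2,815.494
Larchfield Township: $970,860 × 0.0014 = $1,359.204
Willowmere Unified SD: $970,860 × 0.01445 = $14,028.927
Thornbury County: $970,860 × 0.00518 = $5,029.0548
Total = $23,232.6798

$23,232.68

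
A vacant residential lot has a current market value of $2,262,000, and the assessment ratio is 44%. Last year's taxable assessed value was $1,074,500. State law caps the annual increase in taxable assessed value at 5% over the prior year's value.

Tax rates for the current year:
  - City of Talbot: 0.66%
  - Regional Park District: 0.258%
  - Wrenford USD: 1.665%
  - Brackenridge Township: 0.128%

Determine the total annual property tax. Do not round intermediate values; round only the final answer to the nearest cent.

Uncapped assessed value = $2,262,000 × 0.44 = $995,280
Cap limit = $1,074,500 × 1.05 = $1,128,225
Taxable assessed value = min($995,280, $1,128,225) = $995,280 (cap does not bind)
City of Talbot: $995,280 × 0.0066 = $6,568.848
Regional Park District: $995,280 × 0.00258 = $2,567.8224
Wrenford USD: $995,280 × 0.01665 = $16,571.412
Brackenridge Township: $995,280 × 0.00128 = $1,273.9584
Total = $26,982.0408

$26,982.04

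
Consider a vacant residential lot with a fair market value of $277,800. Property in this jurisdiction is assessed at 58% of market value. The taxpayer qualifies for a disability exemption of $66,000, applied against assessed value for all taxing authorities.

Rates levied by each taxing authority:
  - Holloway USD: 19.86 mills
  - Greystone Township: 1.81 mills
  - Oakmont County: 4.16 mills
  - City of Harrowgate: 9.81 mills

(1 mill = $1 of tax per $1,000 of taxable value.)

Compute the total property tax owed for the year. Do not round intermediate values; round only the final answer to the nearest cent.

Assessed value = $277,800 × 0.58 = $161,124
Taxable value = $161,124 − $66,000 = $95,124
Holloway USD: $95,124 × 0.01986 = $1,889.16264
Greystone Township: $95,124 × 0.00181 = $172.17444
Oakmont County: $95,124 × 0.00416 = $395.71584
City of Harrowgate: $95,124 × 0.00981 = $933.16644
Total = $1,889.16264 + $172.17444 + $395.71584 + $933.16644 = $3,390.21936

$3,390.22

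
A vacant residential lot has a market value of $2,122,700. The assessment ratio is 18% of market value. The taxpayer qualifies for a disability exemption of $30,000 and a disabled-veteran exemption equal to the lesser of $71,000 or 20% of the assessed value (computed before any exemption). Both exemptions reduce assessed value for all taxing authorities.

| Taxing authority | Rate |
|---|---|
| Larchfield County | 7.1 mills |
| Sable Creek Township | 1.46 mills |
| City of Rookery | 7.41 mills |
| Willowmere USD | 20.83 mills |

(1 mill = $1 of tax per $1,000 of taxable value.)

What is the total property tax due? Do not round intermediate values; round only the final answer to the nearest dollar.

$10,344

Assessed value = $2,122,700 × 0.18 = $382,086
Disabled-veteran exemption = min($71,000, 20% × $382,086) = min($71,000, $76,417.2) = $71,000 (dollar cap binds)
Taxable value = $382,086 − $30,000 − $71,000 = $281,086
Larchfield County: $281,086 × 0.0071 = $1,995.7106
Sable Creek Township: $281,086 × 0.00146 = $410.38556
City of Rookery: $281,086 × 0.00741 = $2,082.84726
Willowmere USD: $281,086 × 0.02083 = $5,855.02138
Total = $10,343.9648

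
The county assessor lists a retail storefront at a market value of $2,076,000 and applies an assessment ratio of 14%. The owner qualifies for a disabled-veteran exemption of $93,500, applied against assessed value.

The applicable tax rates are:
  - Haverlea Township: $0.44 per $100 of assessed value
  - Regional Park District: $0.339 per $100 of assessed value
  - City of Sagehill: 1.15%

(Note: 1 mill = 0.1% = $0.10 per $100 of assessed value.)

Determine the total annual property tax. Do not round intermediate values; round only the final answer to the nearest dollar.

$3,803

Assessed value = $2,076,000 × 0.14 = $290,640
Taxable value = $290,640 − $93,500 = $197,140
Haverlea Township: $197,140 × 0.0044 = $867.416
Regional Park District: $197,140 × 0.00339 = $668.3046
City of Sagehill: $197,140 × 0.0115 = $2,267.11
Total = $3,802.8306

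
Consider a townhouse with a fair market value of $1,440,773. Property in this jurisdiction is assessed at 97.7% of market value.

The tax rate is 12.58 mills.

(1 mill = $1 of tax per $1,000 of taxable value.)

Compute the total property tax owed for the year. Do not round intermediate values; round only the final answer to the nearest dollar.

$17,708

Assessed value = $1,440,773 × 0.977 = $1,407,635.221
Tax = $1,407,635.221 × 0.01258 = $17,708.05108018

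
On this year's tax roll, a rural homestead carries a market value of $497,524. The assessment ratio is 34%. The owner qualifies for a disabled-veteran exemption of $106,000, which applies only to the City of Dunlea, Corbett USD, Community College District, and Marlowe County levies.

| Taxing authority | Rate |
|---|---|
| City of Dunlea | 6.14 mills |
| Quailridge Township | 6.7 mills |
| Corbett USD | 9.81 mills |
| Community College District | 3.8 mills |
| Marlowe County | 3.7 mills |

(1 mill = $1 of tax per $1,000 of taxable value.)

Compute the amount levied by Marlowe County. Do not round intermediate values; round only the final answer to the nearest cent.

$233.69

Assessed value = $497,524 × 0.34 = $169,158.16
Marlowe County taxable value = $169,158.16 − $106,000 = $63,158.16
Marlowe County levy = $63,158.16 × 0.0037 = $233.685192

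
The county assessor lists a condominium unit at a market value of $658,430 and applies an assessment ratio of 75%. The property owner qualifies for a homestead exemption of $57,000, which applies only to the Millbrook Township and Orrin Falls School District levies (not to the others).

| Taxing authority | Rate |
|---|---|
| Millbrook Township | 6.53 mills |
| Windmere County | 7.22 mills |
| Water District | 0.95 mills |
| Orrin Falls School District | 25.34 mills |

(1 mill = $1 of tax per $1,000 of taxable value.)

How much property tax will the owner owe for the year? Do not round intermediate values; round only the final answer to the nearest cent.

Assessed value = $658,430 × 0.75 = $493,822.5
Millbrook Township: ($493,822.5 − $57,000) × 0.00653 = $436,822.5 × 0.00653 = $2,852.450925
Windmere County: $493,822.5 × 0.00722 = $3,565.39845
Water District: $493,822.5 × 0.00095 = $469.131375
Orrin Falls School District: ($493,822.5 − $57,000) × 0.02534 = $436,822.5 × 0.02534 = $11,069.08215
Total = $17,956.0629

$17,956.06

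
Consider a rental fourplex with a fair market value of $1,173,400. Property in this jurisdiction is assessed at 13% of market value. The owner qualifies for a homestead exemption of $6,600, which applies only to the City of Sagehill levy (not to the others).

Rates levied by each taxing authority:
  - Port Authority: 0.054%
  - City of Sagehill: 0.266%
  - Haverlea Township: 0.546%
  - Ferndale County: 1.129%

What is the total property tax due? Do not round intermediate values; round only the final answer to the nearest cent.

$3,025.66

Assessed value = $1,173,400 × 0.13 = $152,542
Port Authority: $152,542 × 0.00054 = $82.37268
City of Sagehill: ($152,542 − $6,600) × 0.00266 = $145,942 × 0.00266 = $388.20572
Haverlea Township: $152,542 × 0.00546 = $832.87932
Ferndale County: $152,542 × 0.01129 = $1,722.19918
Total = $3,025.6569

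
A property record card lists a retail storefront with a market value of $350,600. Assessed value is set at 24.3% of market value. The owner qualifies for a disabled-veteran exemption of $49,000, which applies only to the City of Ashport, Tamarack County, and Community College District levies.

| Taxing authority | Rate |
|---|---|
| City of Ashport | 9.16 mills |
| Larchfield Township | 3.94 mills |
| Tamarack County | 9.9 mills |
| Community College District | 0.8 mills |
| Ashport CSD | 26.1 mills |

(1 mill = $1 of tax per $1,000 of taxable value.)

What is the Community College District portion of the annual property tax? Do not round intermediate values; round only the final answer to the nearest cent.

$28.96

Assessed value = $350,600 × 0.243 = $85,195.8
Community College District taxable value = $85,195.8 − $49,000 = $36,195.8
Community College District levy = $36,195.8 × 0.0008 = $28.95664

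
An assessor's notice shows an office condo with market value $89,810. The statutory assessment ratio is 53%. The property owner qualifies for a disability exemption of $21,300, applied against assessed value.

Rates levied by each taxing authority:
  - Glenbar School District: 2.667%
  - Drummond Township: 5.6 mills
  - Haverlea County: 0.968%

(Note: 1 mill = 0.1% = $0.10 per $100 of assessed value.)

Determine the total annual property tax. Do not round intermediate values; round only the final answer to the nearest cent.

$1,103.26

Assessed value = $89,810 × 0.53 = $47,599.3
Taxable value = $47,599.3 − $21,300 = $26,299.3
Glenbar School District: $26,299.3 × 0.02667 = $701.402331
Drummond Township: $26,299.3 × 0.0056 = $147.27608
Haverlea County: $26,299.3 × 0.00968 = $254.577224
Total = $1,103.255635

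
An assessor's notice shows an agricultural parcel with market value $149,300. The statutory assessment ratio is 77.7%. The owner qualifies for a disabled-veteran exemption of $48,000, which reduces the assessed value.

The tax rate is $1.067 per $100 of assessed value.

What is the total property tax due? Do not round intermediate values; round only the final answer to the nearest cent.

Assessed value = $149,300 × 0.777 = $116,006.1
Taxable value = $116,006.1 − $48,000 = $68,006.1
Tax = $68,006.1 × 0.01067 = $725.625087

$725.63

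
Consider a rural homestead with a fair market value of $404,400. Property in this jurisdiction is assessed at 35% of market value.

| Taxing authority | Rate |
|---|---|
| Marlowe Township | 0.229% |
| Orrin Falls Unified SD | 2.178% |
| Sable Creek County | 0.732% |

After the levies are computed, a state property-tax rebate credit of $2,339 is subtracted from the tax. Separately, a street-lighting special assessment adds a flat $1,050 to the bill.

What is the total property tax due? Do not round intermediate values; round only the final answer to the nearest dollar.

Assessed value = $404,400 × 0.35 = $141,540
Marlowe Township: $141,540 × 0.00229 = $324.1266
Orrin Falls Unified SD: $141,540 × 0.02178 = $3,082.7412
Sable Creek County: $141,540 × 0.00732 = $1,036.0728
Levies subtotal = $4,442.9406
After credit = $4,442.9406 − $2,339 = $2,103.9406
Total = $2,103.9406 + $1,050 = $3,153.9406

$3,154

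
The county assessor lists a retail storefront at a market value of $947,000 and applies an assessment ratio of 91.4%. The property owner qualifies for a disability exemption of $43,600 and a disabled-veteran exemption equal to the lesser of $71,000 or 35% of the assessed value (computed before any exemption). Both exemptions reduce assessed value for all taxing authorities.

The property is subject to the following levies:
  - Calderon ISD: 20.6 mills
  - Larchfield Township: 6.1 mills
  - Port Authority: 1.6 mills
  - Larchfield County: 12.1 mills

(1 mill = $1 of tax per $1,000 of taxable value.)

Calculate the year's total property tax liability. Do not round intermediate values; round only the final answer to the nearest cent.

Assessed value = $947,000 × 0.914 = $865,558
Disabled-veteran exemption = min($71,000, 35% × $865,558) = min($71,000, $302,945.3) = $71,000 (dollar cap binds)
Taxable value = $865,558 − $43,600 − $71,000 = $750,958
Calderon ISD: $750,958 × 0.0206 = $15,469.7348
Larchfield Township: $750,958 × 0.0061 = $4,580.8438
Port Authority: $750,958 × 0.0016 = $1,201.5328
Larchfield County: $750,958 × 0.0121 = $9,086.5918
Total = $30,338.7032

$30,338.70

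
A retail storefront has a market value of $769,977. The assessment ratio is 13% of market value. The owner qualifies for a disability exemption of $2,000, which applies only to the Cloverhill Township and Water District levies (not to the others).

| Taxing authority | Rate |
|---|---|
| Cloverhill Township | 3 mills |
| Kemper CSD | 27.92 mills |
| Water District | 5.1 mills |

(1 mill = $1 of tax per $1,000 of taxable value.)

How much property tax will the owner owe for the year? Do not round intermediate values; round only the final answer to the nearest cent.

$3,589.29

Assessed value = $769,977 × 0.13 = $100,097.01
Cloverhill Township: ($100,097.01 − $2,000) × 0.003 = $98,097.01 × 0.003 = $294.29103
Kemper CSD: $100,097.01 × 0.02792 = $2,794.7085192
Water District: ($100,097.01 − $2,000) × 0.0051 = $98,097.01 × 0.0051 = $500.294751
Total = $3,589.2943002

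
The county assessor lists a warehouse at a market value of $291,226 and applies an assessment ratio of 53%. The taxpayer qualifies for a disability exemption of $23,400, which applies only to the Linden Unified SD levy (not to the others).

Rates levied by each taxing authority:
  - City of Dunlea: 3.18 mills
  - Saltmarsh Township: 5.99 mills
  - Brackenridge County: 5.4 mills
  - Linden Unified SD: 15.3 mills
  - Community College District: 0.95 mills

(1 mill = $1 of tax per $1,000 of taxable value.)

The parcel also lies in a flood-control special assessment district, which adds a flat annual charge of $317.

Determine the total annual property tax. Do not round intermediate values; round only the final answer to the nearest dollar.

$4,716

Assessed value = $291,226 × 0.53 = $154,349.78
City of Dunlea: $154,349.78 × 0.00318 = $490.8323004
Saltmarsh Township: $154,349.78 × 0.00599 = $924.5551822
Brackenridge County: $154,349.78 × 0.0054 = $833.488812
Linden Unified SD: ($154,349.78 − $23,400) × 0.0153 = $130,949.78 × 0.0153 = $2,003.531634
Community College District: $154,349.78 × 0.00095 = $146.632291
Levies subtotal = $4,399.0402196
Total = $4,399.0402196 + $317 = $4,716.0402196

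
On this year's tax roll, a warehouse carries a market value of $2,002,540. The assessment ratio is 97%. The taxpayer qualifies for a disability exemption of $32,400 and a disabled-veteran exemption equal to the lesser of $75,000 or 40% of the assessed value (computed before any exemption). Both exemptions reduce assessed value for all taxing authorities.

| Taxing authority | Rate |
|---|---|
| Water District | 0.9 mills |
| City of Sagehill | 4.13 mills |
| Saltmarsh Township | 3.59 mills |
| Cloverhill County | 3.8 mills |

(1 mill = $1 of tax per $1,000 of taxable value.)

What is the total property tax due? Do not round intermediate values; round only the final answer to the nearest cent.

$22,791.49

Assessed value = $2,002,540 × 0.97 = $1,942,463.8
Disabled-veteran exemption = min($75,000, 40% × $1,942,463.8) = min($75,000, $776,985.52) = $75,000 (dollar cap binds)
Taxable value = $1,942,463.8 − $32,400 − $75,000 = $1,835,063.8
Water District: $1,835,063.8 × 0.0009 = $1,651.55742
City of Sagehill: $1,835,063.8 × 0.00413 = $7,578.813494
Saltmarsh Township: $1,835,063.8 × 0.00359 = $6,587.879042
Cloverhill County: $1,835,063.8 × 0.0038 = $6,973.24244
Total = $22,791.492396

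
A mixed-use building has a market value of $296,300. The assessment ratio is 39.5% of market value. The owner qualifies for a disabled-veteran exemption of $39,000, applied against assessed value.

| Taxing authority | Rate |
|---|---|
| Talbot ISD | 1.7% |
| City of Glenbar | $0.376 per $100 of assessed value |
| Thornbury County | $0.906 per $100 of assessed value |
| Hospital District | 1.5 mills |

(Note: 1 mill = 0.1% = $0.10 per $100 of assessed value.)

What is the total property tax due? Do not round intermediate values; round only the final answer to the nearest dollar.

$2,444

Assessed value = $296,300 × 0.395 = $117,038.5
Taxable value = $117,038.5 − $39,000 = $78,038.5
Talbot ISD: $78,038.5 × 0.017 = $1,326.6545
City of Glenbar: $78,038.5 × 0.00376 = $293.42476
Thornbury County: $78,038.5 × 0.00906 = $707.02881
Hospital District: $78,038.5 × 0.0015 = $117.05775
Total = $2,444.16582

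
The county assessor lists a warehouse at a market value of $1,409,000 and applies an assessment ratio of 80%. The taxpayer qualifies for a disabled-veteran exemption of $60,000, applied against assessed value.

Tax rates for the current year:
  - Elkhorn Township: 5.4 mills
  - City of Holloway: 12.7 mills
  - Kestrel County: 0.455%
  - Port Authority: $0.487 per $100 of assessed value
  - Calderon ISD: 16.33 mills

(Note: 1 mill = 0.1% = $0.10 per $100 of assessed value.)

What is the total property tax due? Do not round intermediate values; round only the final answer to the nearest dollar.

Assessed value = $1,409,000 × 0.8 = $1,127,200
Taxable value = $1,127,200 − $60,000 = $1,067,200
Elkhorn Township: $1,067,200 × 0.0054 = $5,762.88
City of Holloway: $1,067,200 × 0.0127 = $13,553.44
Kestrel County: $1,067,200 × 0.00455 = $4,855.76
Port Authority: $1,067,200 × 0.00487 = $5,197.264
Calderon ISD: $1,067,200 × 0.01633 = $17,427.376
Total = $46,796.72

$46,797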